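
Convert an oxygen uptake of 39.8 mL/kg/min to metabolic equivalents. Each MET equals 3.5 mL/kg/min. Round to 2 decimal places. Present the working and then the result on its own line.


One MET = 3.5 mL/kg/min
Number of METs = 39.8 / 3.5
= 11.37 METs

11.37 METs


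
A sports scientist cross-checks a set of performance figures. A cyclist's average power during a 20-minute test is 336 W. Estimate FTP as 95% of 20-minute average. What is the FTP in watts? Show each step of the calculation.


FTP = 20-min power * 0.95
= 336 * 0.95
= 319.2 W

319.2 W


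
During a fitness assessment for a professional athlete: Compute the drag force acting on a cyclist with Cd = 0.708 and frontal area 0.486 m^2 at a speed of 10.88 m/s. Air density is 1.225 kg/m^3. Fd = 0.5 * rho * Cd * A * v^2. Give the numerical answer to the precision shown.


Step 1: v^2 = 118.3744
Step 2: Fd = 0.5 * 1.225 * 0.708 * 0.486 * 118.3744
= 24.948 N

24.948 N


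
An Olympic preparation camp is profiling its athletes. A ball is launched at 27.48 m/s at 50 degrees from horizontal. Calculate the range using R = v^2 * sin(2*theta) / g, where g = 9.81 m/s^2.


sin(2 * 50) = sin(100) = 0.984808
v^2 = 27.48^2 = 755.1504
R = 755.1504 * 0.984808 / 9.81
= 75.808 m

75.808 m


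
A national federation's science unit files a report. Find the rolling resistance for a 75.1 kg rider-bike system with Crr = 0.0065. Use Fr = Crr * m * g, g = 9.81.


m * g = 75.1 * 9.81 = 736.731 N
Fr = 0.0065 * 736.731 = 4.789 N

4.789 N


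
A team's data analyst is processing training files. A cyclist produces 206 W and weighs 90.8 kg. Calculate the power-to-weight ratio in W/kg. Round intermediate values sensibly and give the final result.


P/W = power / mass
= 206 / 90.8
= 2.269 W/kg

2.269 W/kg


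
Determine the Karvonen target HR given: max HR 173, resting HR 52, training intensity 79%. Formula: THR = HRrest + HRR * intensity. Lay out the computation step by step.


HRR = HRmax - HRrest = 173 - 52 = 121
THR = 52 + 121 * 0.79
= 147.59 bpm

147.59 bpm


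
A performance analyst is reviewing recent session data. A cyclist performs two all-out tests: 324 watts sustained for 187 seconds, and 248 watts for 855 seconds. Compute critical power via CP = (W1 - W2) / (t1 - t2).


W1 = P1 * t1 = 324 * 187 = 60588 J
W2 = P2 * t2 = 248 * 855 = 212040 J
CP = (60588 - 212040) / (187 - 855)
= 226.72 W

226.72 W


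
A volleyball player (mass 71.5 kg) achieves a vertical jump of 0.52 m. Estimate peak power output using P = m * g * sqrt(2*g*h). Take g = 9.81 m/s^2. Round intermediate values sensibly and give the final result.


2 * g * h = 2 * 9.81 * 0.52 = 10.2024
sqrt(10.2024) = 3.19412 m/s
P = 71.5 * 9.81 * 3.19412 = 2240.4 W

2240.4 W


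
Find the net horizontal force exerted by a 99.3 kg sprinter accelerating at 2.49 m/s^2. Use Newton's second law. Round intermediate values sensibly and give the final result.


Newton's second law: F = m * a
F = 99.3 * 2.49 = 247.26 N

247.26 N


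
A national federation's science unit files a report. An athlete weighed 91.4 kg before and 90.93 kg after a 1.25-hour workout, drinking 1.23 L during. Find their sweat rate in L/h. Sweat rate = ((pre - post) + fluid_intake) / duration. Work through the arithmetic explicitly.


Body mass change = 0.47 kg
Total sweat loss = 0.47 + 1.23 = 1.7 L
Rate = 1.7 / 1.25 = 1.36 L/h

1.36 L/h


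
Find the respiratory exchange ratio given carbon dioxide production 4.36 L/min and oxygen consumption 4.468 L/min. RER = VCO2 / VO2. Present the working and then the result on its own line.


VCO2 = 4.36 L/min
VO2 = 4.468 L/min
RER = 4.36 / 4.468 = 0.9758

0.9758


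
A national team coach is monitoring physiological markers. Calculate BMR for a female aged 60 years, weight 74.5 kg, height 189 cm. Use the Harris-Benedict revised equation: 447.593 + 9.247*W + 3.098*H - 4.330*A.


Substituting values:
W term = 9.247 * 74.5 = 688.9015
H term = 3.098 * 189 = 585.522
A term = 4.330 * 60 = 259.8
BMR = 1462.22 kcal/day

1462.22 kcal/day


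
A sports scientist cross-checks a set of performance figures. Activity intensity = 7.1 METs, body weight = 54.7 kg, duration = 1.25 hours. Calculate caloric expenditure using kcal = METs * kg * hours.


kcal = 7.1 * 54.7 * 1.25
= 388.37 * 1.25
= 485.46 kcal

485.46 kcal


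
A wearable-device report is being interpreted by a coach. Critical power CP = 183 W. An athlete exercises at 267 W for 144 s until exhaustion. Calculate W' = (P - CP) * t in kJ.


P - CP = 267 - 183 = 84 W
W' = 84 * 144 = 12096 J
= 12096 / 1000 = 12.096 kJ

12.096 kJ


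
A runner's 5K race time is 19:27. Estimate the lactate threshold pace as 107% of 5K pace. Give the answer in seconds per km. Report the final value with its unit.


Total race time = 19*60 + 27 = 1167 seconds
5K pace = 1167 / 5 = 233.4 sec/km
LT pace = 233.4 * 1.07 = 249.74 sec/km

249.74 s/km


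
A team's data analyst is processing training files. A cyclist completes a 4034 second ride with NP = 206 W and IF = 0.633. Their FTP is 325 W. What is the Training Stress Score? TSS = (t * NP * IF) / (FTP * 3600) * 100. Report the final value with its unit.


t * NP * IF = 4034 * 206 * 0.633 = 526025.532
FTP * 3600 = 1170000
TSS = (526025.532 / 1170000) * 100 = 44.96

44.96 TSS


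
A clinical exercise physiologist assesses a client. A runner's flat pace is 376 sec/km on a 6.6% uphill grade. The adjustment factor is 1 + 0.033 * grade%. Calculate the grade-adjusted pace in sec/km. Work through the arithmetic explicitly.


Factor = 1 + 0.033 * 6.6 = 1.2178
Adjusted pace = 376 * 1.2178
= 457.89 sec/km

457.89 s/km


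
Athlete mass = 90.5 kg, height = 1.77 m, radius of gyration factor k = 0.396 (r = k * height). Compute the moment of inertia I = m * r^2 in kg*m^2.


r = k * height = 0.396 * 1.77 = 0.70092 m
r^2 = 0.70092^2 = 0.491289
I = 90.5 * 0.491289 = 44.462 kg*m^2

44.462 kg*m^2


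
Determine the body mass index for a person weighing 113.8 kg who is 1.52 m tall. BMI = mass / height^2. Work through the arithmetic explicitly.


BMI = mass / height^2
= 113.8 / 1.52^2
= 113.8 / 2.3104
= 49.26 kg/m^2

49.26 kg/m^2


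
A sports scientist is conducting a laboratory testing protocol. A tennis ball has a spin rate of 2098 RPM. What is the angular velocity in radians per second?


Convert RPM to rad/s: multiply by 2*pi and divide by 60
omega = 2098 * 2 * pi / 60
= 219.702 rad/s

219.702 rad/s


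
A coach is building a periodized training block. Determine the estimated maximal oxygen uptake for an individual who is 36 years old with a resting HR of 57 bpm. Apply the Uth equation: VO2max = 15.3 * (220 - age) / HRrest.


HRmax = 220 - 36 = 184
VO2max = 15.3 * (184 / 57)
= 15.3 * 3.2281
= 49.39 mL/kg/min

49.39 mL/kg/min


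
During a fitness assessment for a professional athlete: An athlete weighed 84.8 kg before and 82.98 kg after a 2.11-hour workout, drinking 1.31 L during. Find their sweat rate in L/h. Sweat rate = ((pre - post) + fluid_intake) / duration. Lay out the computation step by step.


Body mass change = 1.82 kg
Total sweat loss = 1.82 + 1.31 = 3.13 L
Rate = 3.13 / 2.11 = 1.483 L/h

1.483 L/h


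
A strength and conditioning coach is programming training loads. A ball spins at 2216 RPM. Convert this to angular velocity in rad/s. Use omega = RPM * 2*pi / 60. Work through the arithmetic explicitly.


omega = 2216 * 2 * pi / 60
= 2216 * 6.28318531 / 60
= 13923.539 / 60
= 232.059 rad/s

232.059 rad/s


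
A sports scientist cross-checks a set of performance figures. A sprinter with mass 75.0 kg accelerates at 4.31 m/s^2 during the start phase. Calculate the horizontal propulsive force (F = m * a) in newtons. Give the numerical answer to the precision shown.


F = m * a
= 75.0 * 4.31
= 323.25 N

323.25 N


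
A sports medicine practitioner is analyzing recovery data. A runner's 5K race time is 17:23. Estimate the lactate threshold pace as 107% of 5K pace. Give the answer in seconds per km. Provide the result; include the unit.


Total race time = 17*60 + 23 = 1043 seconds
5K pace = 1043 / 5 = 208.6 sec/km
LT pace = 208.6 * 1.07 = 223.2 sec/km

223.2 s/km


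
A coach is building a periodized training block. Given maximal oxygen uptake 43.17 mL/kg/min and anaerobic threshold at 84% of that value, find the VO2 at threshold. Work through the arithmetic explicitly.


Percentage as decimal = 0.84
VO2 at AT = 43.17 * 0.84 = 36.26 mL/kg/min

36.26 mL/kg/min


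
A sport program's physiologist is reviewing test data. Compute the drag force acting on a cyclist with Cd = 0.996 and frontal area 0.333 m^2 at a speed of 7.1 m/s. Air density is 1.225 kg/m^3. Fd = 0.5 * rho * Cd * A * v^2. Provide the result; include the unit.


Step 1: v^2 = 50.41
Step 2: Fd = 0.5 * 1.225 * 0.996 * 0.333 * 50.41
= 10.241 N

10.241 N


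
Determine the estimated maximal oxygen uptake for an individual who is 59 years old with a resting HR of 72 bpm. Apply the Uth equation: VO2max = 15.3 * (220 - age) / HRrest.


HRmax = 220 - 59 = 161
VO2max = 15.3 * (161 / 72)
= 15.3 * 2.2361
= 34.21 mL/kg/min

34.21 mL/kg/min


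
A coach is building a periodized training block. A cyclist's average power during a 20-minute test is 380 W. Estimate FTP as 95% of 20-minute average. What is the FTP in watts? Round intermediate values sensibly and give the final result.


FTP = 20-min power * 0.95
= 380 * 0.95
= 361.0 W

361.0 W


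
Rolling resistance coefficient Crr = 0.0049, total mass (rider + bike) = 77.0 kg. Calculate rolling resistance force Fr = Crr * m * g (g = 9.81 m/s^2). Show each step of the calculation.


Fr = Crr * m * g
= 0.0049 * 77.0 * 9.81
= 3.701 N

3.701 N


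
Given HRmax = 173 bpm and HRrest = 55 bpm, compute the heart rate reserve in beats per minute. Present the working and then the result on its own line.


Heart rate reserve = maximum HR minus resting HR
HRR = 173 - 55 = 118 bpm

118 bpm


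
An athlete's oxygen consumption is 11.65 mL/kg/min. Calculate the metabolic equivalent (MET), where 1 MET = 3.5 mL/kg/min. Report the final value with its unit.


MET = VO2 / 3.5
= 11.65 / 3.5
= 3.33 METs

3.33 METs


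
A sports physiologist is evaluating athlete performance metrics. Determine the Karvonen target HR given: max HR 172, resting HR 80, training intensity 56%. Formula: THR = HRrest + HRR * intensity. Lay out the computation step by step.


HRR = HRmax - HRrest = 172 - 80 = 92
THR = 80 + 92 * 0.56
= 131.52 bpm

131.52 bpm


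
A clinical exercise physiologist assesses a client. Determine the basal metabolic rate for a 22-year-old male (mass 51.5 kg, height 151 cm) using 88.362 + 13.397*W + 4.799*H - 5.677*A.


BMR = 88.362 + 13.397*51.5 + 4.799*151 - 5.677*22
= 1378.06 kcal/day

1378.06 kcal/day


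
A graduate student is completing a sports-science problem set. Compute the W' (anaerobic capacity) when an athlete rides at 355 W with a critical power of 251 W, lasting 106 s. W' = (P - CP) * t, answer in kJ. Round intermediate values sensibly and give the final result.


Above-CP power = 104 W
Duration = 106 s
W' = 104 * 106 = 11024 J
Convert: 11024 / 1000 = 11.024 kJ

11.024 kJ


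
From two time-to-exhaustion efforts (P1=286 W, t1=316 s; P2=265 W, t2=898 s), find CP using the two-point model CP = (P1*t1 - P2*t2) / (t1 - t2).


Work in trial 1 = 90376 J
Work in trial 2 = 237970 J
Delta work = -147594 J
Delta time = -582 s
CP = -147594 / -582 = 253.6 W

253.6 W


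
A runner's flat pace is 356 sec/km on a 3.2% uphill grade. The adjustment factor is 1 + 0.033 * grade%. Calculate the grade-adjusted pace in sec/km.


Factor = 1 + 0.033 * 3.2 = 1.1056
Adjusted pace = 356 * 1.1056
= 393.59 sec/km

393.59 s/km


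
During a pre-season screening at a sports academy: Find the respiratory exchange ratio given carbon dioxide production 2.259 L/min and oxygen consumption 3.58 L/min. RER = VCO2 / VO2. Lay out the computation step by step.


VCO2 = 2.259 L/min
VO2 = 3.58 L/min
RER = 2.259 / 3.58 = 0.631

0.631


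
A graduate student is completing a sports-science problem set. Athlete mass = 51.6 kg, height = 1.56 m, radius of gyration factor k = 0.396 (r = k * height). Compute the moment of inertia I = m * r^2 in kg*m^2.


r = k * height = 0.396 * 1.56 = 0.61776 m
r^2 = 0.61776^2 = 0.381627
I = 51.6 * 0.381627 = 19.692 kg*m^2

19.692 kg*m^2


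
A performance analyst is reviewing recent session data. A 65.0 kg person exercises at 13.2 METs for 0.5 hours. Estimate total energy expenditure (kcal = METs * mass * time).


Energy = METs * mass(kg) * time(h)
= 13.2 * 65.0 * 0.5
= 429.0 kcal

429.0 kcal


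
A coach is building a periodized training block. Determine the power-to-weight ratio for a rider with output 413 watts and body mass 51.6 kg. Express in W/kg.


P/W = 413 / 51.6 = 8.004 W/kg

8.004 W/kg


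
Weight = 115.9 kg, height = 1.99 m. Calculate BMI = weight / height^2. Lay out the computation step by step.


height^2 = 1.99^2 = 3.9601
BMI = 115.9 / 3.9601 = 29.27 kg/m^2

29.27 kg/m^2


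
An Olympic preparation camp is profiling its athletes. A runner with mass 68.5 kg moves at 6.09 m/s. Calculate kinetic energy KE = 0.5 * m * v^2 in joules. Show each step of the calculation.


v^2 = 6.09^2 = 37.0881
KE = 0.5 * 68.5 * 37.0881
= 1270.27 J

1270.27 J


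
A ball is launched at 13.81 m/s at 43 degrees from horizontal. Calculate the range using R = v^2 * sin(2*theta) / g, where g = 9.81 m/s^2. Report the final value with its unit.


sin(2 * 43) = sin(86) = 0.997564
v^2 = 13.81^2 = 190.7161
R = 190.7161 * 0.997564 / 9.81
= 19.394 m

19.394 m


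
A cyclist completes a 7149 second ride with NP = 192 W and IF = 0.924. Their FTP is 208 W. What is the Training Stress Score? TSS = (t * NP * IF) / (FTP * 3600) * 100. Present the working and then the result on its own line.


t * NP * IF = 7149 * 192 * 0.924 = 1268289.792
FTP * 3600 = 748800
TSS = (1268289.792 / 748800) * 100 = 169.38

169.38 TSS


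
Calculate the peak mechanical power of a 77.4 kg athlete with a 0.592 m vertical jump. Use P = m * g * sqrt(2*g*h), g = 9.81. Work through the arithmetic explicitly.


First, sqrt(2gh) = sqrt(2 * 9.81 * 0.592)
= sqrt(11.61504) = 3.408085 m/s
Power = 77.4 * 9.81 * 3.408085 = 2587.74 W

2587.74 W


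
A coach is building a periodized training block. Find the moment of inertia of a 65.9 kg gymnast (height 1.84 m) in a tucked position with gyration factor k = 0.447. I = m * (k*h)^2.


Radius of gyration = 0.447 * 1.84 = 0.82248 m
I = 65.9 * 0.82248^2
= 65.9 * 0.676473
= 44.58 kg*m^2

44.58 kg*m^2


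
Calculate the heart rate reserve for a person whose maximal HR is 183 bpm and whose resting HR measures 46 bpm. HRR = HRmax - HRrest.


HRmax = 183 bpm
HRrest = 46 bpm
HRR = 183 - 46 = 137 bpm

137 bpm


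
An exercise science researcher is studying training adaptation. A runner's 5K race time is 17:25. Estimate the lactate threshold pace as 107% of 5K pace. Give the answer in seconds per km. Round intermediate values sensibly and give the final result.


Total race time = 17*60 + 25 = 1045 seconds
5K pace = 1045 / 5 = 209.0 sec/km
LT pace = 209.0 * 1.07 = 223.63 sec/km

223.63 s/km


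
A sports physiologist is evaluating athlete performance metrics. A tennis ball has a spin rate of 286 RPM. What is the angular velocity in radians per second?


Convert RPM to rad/s: multiply by 2*pi and divide by 60
omega = 286 * 2 * pi / 60
= 29.95 rad/s

29.95 rad/s


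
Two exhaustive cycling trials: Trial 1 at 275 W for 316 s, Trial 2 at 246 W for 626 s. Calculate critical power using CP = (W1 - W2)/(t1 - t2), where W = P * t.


W1 = 275 * 316 = 86900 J
W2 = 246 * 626 = 153996 J
CP = (86900 - 153996) / (316 - 626)
= -67096 / -310
= 216.44 W

216.44 W


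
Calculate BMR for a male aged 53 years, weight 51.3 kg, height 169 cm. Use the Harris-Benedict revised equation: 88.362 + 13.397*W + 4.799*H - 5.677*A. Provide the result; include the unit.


Substituting values:
W term = 13.397 * 51.3 = 687.2661
H term = 4.799 * 169 = 811.031
A term = 5.677 * 53 = 300.881
BMR = 1285.78 kcal/day

1285.78 kcal/day


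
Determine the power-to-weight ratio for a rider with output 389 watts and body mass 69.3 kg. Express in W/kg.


P/W = 389 / 69.3 = 5.613 W/kg

5.613 W/kg


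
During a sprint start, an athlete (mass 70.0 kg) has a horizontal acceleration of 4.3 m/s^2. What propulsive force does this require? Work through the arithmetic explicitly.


Propulsive force = mass * acceleration
= 70.0 kg * 4.3 m/s^2
= 301.0 N

301.0 N


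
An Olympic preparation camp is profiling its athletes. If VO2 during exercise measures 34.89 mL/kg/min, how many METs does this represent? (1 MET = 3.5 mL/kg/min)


METs = VO2 / 3.5 = 34.89 / 3.5 = 9.97

9.97 METs


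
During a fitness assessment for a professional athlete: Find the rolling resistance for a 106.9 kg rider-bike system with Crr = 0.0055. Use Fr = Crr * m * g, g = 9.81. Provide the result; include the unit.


m * g = 106.9 * 9.81 = 1048.689 N
Fr = 0.0055 * 1048.689 = 5.768 N

5.768 N


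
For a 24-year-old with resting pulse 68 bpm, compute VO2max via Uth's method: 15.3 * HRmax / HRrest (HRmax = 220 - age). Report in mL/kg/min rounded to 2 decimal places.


Step 1: HRmax = 220 - 24 = 196 bpm
Step 2: Ratio = 196 / 68 = 2.8824
Step 3: VO2max = 15.3 * 2.8824 = 44.1 mL/kg/min

44.1 mL/kg/min


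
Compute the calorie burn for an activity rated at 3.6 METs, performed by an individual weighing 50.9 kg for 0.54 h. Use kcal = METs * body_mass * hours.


Product of METs and mass = 3.6 * 50.9 = 183.24
Total kcal = 183.24 * 0.54 = 98.95 kcal

98.95 kcal


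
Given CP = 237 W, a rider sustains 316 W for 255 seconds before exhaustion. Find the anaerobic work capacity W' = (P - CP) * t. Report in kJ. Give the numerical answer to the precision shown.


Excess power = 316 - 237 = 79 W
Work above CP = 79 * 255 = 20145 J
W' = 20.145 kJ

20.145 kJ


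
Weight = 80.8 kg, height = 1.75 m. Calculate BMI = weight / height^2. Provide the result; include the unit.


height^2 = 1.75^2 = 3.0625
BMI = 80.8 / 3.0625 = 26.38 kg/m^2

26.38 kg/m^2


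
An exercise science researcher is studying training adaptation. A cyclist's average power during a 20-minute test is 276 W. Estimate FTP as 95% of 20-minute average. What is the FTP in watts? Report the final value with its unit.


FTP = 20-min power * 0.95
= 276 * 0.95
= 262.2 W

262.2 W


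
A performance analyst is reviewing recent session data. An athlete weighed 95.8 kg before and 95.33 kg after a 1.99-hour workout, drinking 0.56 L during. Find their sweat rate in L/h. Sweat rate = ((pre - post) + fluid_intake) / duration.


Body mass change = 0.47 kg
Total sweat loss = 0.47 + 0.56 = 1.03 L
Rate = 1.03 / 1.99 = 0.518 L/h

0.518 L/h


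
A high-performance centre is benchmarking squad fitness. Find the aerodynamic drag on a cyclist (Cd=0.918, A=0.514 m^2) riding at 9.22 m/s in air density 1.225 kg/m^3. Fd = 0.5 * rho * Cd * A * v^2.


Fd = 0.5 * 1.225 * 0.918 * 0.514 * 9.22^2
= 0.5 * 1.225 * 0.918 * 0.514 * 85.0084
= 24.568 N

24.568 N


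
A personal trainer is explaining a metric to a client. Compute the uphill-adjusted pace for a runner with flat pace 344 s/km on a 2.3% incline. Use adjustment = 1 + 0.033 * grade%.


Adjustment factor = 1 + 0.033 * 2.3 = 1.0759
Grade-adjusted pace = 344 * 1.0759 = 370.11 s/km

370.11 s/km


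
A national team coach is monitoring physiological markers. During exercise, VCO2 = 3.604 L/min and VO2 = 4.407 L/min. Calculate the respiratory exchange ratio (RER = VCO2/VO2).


RER = VCO2 / VO2
= 3.604 / 4.407
= 0.8178

0.8178


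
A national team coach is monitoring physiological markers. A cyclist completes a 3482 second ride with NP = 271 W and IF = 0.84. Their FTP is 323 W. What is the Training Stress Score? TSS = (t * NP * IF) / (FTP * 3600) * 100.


t * NP * IF = 3482 * 271 * 0.84 = 792642.48
FTP * 3600 = 1162800
TSS = (792642.48 / 1162800) * 100 = 68.17

68.17 TSS


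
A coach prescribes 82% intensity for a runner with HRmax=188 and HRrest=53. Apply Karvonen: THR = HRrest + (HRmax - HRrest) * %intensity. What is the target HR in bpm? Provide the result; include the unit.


Heart rate reserve = 188 - 53 = 135
Intensity fraction = 82 / 100 = 0.82
THR = 53 + 135 * 0.82 = 163.7 bpm

163.7 bpm


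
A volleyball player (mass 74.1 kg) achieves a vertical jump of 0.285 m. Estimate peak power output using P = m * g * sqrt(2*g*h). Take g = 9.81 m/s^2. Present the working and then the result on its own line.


2 * g * h = 2 * 9.81 * 0.285 = 5.5917
sqrt(5.5917) = 2.364678 m/s
P = 74.1 * 9.81 * 2.364678 = 1718.93 W

1718.93 W


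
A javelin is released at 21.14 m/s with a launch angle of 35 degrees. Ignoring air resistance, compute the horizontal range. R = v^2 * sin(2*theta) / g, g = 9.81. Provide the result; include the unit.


Launch speed squared = 446.8996
sin(2 * 35 deg) = 0.939693
Range = 446.8996 * 0.939693 / 9.81
= 42.808 m

42.808 m


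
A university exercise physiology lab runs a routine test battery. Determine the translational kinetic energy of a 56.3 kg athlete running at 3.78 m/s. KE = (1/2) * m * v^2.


KE = 0.5 * m * v^2
= 0.5 * 56.3 * 3.78^2
= 0.5 * 56.3 * 14.2884
= 402.22 J

402.22 J


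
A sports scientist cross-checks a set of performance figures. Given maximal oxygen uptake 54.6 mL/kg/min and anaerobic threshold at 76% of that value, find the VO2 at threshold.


Percentage as decimal = 0.76
VO2 at AT = 54.6 * 0.76 = 41.5 mL/kg/min

41.5 mL/kg/min


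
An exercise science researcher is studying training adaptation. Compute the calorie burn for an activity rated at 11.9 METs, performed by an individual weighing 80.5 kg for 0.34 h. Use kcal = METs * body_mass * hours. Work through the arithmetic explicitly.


Product of METs and mass = 11.9 * 80.5 = 957.95
Total kcal = 957.95 * 0.34 = 325.7 kcal

325.7 kcal


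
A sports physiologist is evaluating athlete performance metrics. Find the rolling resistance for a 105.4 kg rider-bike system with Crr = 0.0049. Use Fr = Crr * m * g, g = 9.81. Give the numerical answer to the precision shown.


m * g = 105.4 * 9.81 = 1033.974 N
Fr = 0.0049 * 1033.974 = 5.066 N

5.066 N


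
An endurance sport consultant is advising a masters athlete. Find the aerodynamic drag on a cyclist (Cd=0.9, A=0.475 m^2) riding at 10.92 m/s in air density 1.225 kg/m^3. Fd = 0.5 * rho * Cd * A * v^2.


Fd = 0.5 * 1.225 * 0.9 * 0.475 * 10.92^2
= 0.5 * 1.225 * 0.9 * 0.475 * 119.2464
= 31.224 N

31.224 N


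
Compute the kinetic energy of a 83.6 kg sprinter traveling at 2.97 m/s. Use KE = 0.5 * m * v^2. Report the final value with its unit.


Velocity squared = 8.8209
KE = 0.5 * 83.6 * 8.8209 = 368.71 J

368.71 J


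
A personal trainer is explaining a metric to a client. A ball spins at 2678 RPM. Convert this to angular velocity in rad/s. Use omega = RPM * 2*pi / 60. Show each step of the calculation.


omega = 2678 * 2 * pi / 60
= 2678 * 6.28318531 / 60
= 16826.37 / 60
= 280.44 rad/s

280.44 rad/s


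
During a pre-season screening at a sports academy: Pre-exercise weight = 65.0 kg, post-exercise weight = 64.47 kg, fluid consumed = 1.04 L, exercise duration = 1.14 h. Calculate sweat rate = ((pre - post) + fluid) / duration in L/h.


Weight loss = 65.0 - 64.47 = 0.53 kg (approx L)
Total sweat = 0.53 + 1.04 = 1.57 L
Sweat rate = 1.57 / 1.14 = 1.377 L/h

1.377 L/h


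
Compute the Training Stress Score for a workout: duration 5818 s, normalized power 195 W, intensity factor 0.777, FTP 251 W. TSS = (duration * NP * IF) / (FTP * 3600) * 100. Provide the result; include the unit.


Product = 5818 * 195 * 0.777 = 881514.27
Base = 251 * 3600 = 903600
TSS = 881514.27 / 903600 * 100 = 97.56

97.56 TSS


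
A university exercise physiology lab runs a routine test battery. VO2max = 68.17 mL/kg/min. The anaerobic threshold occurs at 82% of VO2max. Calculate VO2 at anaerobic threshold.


AT fraction = 82 / 100 = 0.82
AT VO2 = 68.17 * 0.82
= 55.9 mL/kg/min

55.9 mL/kg/min


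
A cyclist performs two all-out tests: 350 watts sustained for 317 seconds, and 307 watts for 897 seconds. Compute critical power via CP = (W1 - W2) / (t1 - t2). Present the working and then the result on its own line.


W1 = P1 * t1 = 350 * 317 = 110950 J
W2 = P2 * t2 = 307 * 897 = 275379 J
CP = (110950 - 275379) / (317 - 897)
= 283.5 W

283.5 W


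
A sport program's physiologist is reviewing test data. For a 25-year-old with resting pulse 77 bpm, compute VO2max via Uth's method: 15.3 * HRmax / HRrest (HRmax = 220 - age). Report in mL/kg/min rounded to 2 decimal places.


Step 1: HRmax = 220 - 25 = 195 bpm
Step 2: Ratio = 195 / 77 = 2.5325
Step 3: VO2max = 15.3 * 2.5325 = 38.75 mL/kg/min

38.75 mL/kg/min


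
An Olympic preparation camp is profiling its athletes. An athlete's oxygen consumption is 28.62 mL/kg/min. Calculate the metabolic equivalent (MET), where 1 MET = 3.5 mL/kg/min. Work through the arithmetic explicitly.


MET = VO2 / 3.5
= 28.62 / 3.5
= 8.18 METs

8.18 METs


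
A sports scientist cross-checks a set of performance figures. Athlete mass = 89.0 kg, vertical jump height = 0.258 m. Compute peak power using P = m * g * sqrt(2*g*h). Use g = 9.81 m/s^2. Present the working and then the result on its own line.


sqrt(2 * 9.81 * 0.258) = sqrt(5.06196) = 2.24988 m/s
P = 89.0 * 9.81 * 2.24988
= 1964.35 W

1964.35 W


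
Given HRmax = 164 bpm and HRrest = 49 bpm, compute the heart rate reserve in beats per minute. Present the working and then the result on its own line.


Heart rate reserve = maximum HR minus resting HR
HRR = 164 - 49 = 115 bpm

115 bpm


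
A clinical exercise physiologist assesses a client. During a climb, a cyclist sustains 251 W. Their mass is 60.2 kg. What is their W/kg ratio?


Power-to-weight = 251 W / 60.2 kg
= 4.169 W/kg

4.169 W/kg


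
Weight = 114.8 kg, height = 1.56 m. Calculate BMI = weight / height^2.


height^2 = 1.56^2 = 2.4336
BMI = 114.8 / 2.4336 = 47.17 kg/m^2

47.17 kg/m^2


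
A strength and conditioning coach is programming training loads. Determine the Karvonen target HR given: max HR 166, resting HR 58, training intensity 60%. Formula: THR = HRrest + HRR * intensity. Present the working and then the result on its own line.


HRR = HRmax - HRrest = 166 - 58 = 108
THR = 58 + 108 * 0.6
= 122.8 bpm

122.8 bpm


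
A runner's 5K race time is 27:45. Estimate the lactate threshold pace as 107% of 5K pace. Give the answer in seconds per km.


Total race time = 27*60 + 45 = 1665 seconds
5K pace = 1665 / 5 = 333.0 sec/km
LT pace = 333.0 * 1.07 = 356.31 sec/km

356.31 s/km


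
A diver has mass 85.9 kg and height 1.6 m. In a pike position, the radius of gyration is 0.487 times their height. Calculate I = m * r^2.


r = 0.487 * 1.6 = 0.7792 m
I = m * r^2 = 85.9 * 0.607153 = 52.154 kg*m^2

52.154 kg*m^2


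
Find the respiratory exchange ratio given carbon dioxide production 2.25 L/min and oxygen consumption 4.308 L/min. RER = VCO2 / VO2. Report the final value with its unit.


VCO2 = 2.25 L/min
VO2 = 4.308 L/min
RER = 2.25 / 4.308 = 0.5223

0.5223


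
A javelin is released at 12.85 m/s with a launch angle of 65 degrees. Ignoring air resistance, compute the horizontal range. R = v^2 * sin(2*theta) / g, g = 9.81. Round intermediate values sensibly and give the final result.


Launch speed squared = 165.1225
sin(2 * 65 deg) = 0.766044
Range = 165.1225 * 0.766044 / 9.81
= 12.894 m

12.894 m


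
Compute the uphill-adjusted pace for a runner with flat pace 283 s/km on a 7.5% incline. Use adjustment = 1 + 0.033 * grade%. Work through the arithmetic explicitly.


Adjustment factor = 1 + 0.033 * 7.5 = 1.2475
Grade-adjusted pace = 283 * 1.2475 = 353.04 s/km

353.04 s/km


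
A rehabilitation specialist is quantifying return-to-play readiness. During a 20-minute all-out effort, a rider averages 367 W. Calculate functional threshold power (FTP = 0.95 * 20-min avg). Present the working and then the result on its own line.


FTP = 0.95 * 367
= 348.65 W

348.65 W


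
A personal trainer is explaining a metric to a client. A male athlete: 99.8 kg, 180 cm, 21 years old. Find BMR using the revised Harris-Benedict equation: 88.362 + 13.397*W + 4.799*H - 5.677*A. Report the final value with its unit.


Intercept = 88.362
Weight contribution = 13.397 * 99.8 = 1337.0206
Height contribution = 4.799 * 180 = 863.82
Age contribution = 5.677 * 21 = 119.217
BMR = 88.362 + 1337.0206 + 863.82 - 119.217
= 2169.99 kcal/day

2169.99 kcal/day


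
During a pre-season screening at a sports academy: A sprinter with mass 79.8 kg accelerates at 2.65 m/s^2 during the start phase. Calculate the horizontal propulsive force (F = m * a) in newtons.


F = m * a
= 79.8 * 2.65
= 211.47 N

211.47 N


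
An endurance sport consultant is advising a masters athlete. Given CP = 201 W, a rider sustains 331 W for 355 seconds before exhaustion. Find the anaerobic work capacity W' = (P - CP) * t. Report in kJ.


Excess power = 331 - 201 = 130 W
Work above CP = 130 * 355 = 46150 J
W' = 46.15 kJ

46.15 kJ


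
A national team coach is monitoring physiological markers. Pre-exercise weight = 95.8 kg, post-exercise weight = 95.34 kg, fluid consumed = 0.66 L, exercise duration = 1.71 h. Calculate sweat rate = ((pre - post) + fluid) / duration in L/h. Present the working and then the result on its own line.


Weight loss = 95.8 - 95.34 = 0.46 kg (approx L)
Total sweat = 0.46 + 0.66 = 1.12 L
Sweat rate = 1.12 / 1.71 = 0.655 L/h

0.655 L/h


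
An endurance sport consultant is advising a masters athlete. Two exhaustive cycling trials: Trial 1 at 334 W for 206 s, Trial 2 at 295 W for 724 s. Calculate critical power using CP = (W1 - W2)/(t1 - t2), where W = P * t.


W1 = 334 * 206 = 68804 J
W2 = 295 * 724 = 213580 J
CP = (68804 - 213580) / (206 - 724)
= -144776 / -518
= 279.49 W

279.49 W


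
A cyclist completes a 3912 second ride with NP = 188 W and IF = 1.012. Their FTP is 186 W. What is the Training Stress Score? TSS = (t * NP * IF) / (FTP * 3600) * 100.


t * NP * IF = 3912 * 188 * 1.012 = 744281.472
FTP * 3600 = 669600
TSS = (744281.472 / 669600) * 100 = 111.15

111.15 TSS


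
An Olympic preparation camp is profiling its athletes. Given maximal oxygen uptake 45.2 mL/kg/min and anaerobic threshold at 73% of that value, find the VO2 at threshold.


Percentage as decimal = 0.73
VO2 at AT = 45.2 * 0.73 = 33.0 mL/kg/min

33.0 mL/kg/min


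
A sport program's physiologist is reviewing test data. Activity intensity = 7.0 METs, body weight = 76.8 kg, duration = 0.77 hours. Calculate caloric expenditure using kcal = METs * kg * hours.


kcal = 7.0 * 76.8 * 0.77
= 537.6 * 0.77
= 413.95 kcal

413.95 kcal


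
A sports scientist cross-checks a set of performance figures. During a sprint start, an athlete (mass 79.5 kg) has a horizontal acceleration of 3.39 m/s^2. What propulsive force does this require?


Propulsive force = mass * acceleration
= 79.5 kg * 3.39 m/s^2
= 269.51 N

269.51 N


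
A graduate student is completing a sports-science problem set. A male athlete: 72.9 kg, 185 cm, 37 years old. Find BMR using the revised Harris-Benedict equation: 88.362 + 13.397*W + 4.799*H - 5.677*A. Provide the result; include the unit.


Intercept = 88.362
Weight contribution = 13.397 * 72.9 = 976.6413
Height contribution = 4.799 * 185 = 887.815
Age contribution = 5.677 * 37 = 210.049
BMR = 88.362 + 976.6413 + 887.815 - 210.049
= 1742.77 kcal/day

1742.77 kcal/day


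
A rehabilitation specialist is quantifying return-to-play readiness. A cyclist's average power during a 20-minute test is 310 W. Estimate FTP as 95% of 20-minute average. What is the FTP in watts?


FTP = 20-min power * 0.95
= 310 * 0.95
= 294.5 W

294.5 W


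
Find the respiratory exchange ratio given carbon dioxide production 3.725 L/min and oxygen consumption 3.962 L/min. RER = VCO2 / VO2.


VCO2 = 3.725 L/min
VO2 = 3.962 L/min
RER = 3.725 / 3.962 = 0.9402

0.9402


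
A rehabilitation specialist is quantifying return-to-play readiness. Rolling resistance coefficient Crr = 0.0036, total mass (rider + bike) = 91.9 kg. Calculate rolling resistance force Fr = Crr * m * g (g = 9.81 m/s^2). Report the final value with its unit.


Fr = Crr * m * g
= 0.0036 * 91.9 * 9.81
= 3.246 N

3.246 N


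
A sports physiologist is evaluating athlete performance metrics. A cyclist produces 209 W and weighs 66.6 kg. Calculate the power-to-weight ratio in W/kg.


P/W = power / mass
= 209 / 66.6
= 3.138 W/kg

3.138 W/kg


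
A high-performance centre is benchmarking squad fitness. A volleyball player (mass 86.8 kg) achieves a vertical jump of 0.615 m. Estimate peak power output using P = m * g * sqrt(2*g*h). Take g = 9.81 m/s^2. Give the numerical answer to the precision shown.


2 * g * h = 2 * 9.81 * 0.615 = 12.0663
sqrt(12.0663) = 3.473658 m/s
P = 86.8 * 9.81 * 3.473658 = 2957.85 W

2957.85 W


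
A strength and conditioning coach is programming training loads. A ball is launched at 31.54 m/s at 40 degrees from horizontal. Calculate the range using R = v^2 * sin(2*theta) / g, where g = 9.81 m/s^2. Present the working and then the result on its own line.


sin(2 * 40) = sin(80) = 0.984808
v^2 = 31.54^2 = 994.7716
R = 994.7716 * 0.984808 / 9.81
= 99.863 m

99.863 m


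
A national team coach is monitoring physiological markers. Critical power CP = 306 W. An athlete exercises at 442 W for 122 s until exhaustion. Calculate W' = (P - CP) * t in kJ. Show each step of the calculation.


P - CP = 442 - 306 = 136 W
W' = 136 * 122 = 16592 J
= 16592 / 1000 = 16.592 kJ

16.592 kJ


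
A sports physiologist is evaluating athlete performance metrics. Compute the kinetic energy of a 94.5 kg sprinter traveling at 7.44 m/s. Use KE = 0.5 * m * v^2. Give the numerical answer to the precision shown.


Velocity squared = 55.3536
KE = 0.5 * 94.5 * 55.3536 = 2615.46 J

2615.46 J


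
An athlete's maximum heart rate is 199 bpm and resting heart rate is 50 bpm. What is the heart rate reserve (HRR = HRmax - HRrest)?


HRR = HRmax - HRrest
= 199 - 50
= 149 bpm

149 bpm


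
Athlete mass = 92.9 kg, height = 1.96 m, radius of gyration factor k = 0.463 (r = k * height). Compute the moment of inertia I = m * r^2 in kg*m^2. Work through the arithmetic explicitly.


r = k * height = 0.463 * 1.96 = 0.90748 m
r^2 = 0.90748^2 = 0.82352
I = 92.9 * 0.82352 = 76.505 kg*m^2

76.505 kg*m^2


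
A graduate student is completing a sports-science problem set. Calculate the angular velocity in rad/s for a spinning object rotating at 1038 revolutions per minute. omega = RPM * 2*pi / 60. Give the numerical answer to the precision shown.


omega = RPM * 2*pi / 60
= 1038 * 6.28318531 / 60
= 108.699 rad/s

108.699 rad/s


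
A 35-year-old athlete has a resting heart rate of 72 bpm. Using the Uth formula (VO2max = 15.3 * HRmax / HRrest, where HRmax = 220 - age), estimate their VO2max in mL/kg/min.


HRmax = 220 - 35 = 185 bpm
Ratio = HRmax / HRrest = 185 / 72 = 2.5694
VO2max = 15.3 * 2.5694 = 39.31 mL/kg/min

39.31 mL/kg/min


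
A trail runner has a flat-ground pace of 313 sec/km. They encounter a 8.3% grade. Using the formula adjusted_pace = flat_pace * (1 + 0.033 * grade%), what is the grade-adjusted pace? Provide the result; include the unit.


Grade factor = 1 + 0.033 * 8.3 = 1.2739
Adjusted = 313 * 1.2739 = 398.73 sec/km

398.73 s/km


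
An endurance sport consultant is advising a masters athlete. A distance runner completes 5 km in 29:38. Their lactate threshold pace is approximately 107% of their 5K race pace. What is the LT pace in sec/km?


Convert to seconds: 29 min 38 s = 1778 s
Pace per km = 1778 / 5 = 355.6 s/km
LT pace = 355.6 * 1.07 = 380.49 s/km

380.49 s/km


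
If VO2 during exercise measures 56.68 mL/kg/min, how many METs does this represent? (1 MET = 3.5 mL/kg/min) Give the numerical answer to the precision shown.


METs = VO2 / 3.5 = 56.68 / 3.5 = 16.19

16.19 METs


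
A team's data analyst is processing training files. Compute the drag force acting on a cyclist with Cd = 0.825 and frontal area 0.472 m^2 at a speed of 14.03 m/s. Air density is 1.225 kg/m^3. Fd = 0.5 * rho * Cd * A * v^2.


Step 1: v^2 = 196.8409
Step 2: Fd = 0.5 * 1.225 * 0.825 * 0.472 * 196.8409
= 46.948 N

46.948 N


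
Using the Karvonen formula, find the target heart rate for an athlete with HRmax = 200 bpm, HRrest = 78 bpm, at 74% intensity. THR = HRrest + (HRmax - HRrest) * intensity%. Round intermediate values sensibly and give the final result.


HRR = 200 - 78 = 122
THR = 78 + 122 * 0.74
= 78 + 90.28
= 168.28 bpm

168.28 bpm


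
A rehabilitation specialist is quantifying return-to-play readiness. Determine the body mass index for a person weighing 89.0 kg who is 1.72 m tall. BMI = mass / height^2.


BMI = mass / height^2
= 89.0 / 1.72^2
= 89.0 / 2.9584
= 30.08 kg/m^2

30.08 kg/m^2


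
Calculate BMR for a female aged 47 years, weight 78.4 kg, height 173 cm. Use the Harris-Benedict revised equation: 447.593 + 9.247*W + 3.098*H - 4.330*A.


Substituting values:
W term = 9.247 * 78.4 = 724.9648
H term = 3.098 * 173 = 535.954
A term = 4.330 * 47 = 203.51
BMR = 1505.0 kcal/day

1505.0 kcal/day


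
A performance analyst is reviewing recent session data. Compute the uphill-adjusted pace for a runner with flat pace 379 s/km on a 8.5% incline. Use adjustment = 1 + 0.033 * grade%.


Adjustment factor = 1 + 0.033 * 8.5 = 1.2805
Grade-adjusted pace = 379 * 1.2805 = 485.31 s/km

485.31 s/km


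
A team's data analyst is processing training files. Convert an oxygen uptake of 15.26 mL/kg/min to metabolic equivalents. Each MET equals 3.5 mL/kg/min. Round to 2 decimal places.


One MET = 3.5 mL/kg/min
Number of METs = 15.26 / 3.5
= 4.36 METs

4.36 METs


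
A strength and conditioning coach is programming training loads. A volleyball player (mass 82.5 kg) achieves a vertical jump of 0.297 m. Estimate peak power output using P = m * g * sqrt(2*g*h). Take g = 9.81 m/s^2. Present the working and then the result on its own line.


2 * g * h = 2 * 9.81 * 0.297 = 5.82714
sqrt(5.82714) = 2.413947 m/s
P = 82.5 * 9.81 * 2.413947 = 1953.67 W

1953.67 W


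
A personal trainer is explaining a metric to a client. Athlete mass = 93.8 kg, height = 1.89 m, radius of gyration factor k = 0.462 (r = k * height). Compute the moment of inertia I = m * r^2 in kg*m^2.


r = k * height = 0.462 * 1.89 = 0.87318 m
r^2 = 0.87318^2 = 0.762443
I = 93.8 * 0.762443 = 71.517 kg*m^2

71.517 kg*m^2


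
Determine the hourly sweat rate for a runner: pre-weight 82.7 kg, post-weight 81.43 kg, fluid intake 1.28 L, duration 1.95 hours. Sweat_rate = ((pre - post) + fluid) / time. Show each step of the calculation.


Mass lost = 82.7 - 81.43 = 1.27 kg
Add fluid consumed: 1.27 + 1.28 = 2.55 L total sweat
Sweat rate = 2.55 / 1.95 = 1.308 L/h

1.308 L/h


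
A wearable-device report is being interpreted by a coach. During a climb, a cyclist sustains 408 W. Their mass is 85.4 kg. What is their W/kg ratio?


Power-to-weight = 408 W / 85.4 kg
= 4.778 W/kg

4.778 W/kg


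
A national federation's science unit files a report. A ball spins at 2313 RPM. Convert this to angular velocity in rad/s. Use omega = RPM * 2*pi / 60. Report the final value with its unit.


omega = 2313 * 2 * pi / 60
= 2313 * 6.28318531 / 60
= 14533.008 / 60
= 242.217 rad/s

242.217 rad/s


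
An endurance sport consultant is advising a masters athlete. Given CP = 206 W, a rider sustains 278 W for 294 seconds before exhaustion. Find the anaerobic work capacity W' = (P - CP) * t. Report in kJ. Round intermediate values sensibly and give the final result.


Excess power = 278 - 206 = 72 W
Work above CP = 72 * 294 = 21168 J
W' = 21.168 kJ

21.168 kJ


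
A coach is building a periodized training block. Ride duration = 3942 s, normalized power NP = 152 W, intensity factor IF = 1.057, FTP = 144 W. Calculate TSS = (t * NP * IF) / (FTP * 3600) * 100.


Numerator = 3942 * 152 * 1.057 = 633337.488
Denominator = 144 * 3600 = 518400
TSS = 633337.488 / 518400 * 100
= 122.17

122.17 TSS
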